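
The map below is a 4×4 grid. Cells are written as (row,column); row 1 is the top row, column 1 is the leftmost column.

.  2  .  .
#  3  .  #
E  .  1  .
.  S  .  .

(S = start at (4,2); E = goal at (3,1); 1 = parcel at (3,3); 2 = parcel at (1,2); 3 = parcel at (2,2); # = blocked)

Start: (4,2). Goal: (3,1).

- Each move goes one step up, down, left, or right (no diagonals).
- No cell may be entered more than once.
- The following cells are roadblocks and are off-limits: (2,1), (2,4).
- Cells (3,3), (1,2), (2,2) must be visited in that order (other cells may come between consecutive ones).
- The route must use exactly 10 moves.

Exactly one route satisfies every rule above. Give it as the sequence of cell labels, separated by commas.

(4,2), (4,3), (4,4), (3,4), (3,3), (2,3), (1,3), (1,2), (2,2), (3,2), (3,1)

The waypoints must appear in the order (3,3), (1,2), (2,2), with no cell reused.
Route from (4,2): right 2 to (4,4), up 1 to (3,4), left 1 to (3,3), up 2 to (1,3), left 1 to (1,2), down 2 to (3,2), left 1 to (3,1) — 10 moves in all.
Check: order respected (1 at step 4, 2 at step 7, 3 at step 8); 10 moves as required.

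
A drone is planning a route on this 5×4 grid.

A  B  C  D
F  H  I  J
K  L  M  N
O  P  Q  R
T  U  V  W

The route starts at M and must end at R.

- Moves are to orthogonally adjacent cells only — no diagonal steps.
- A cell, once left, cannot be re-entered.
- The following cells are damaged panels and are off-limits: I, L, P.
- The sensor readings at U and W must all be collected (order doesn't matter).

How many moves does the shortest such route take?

Any route passes through U and W in some order between M and R. Summing Manhattan distances along each leg and taking the cheapest ordering (M → U → W → R) gives a lower bound of 3 + 2 + 1 = 6 moves.
The shortest route satisfying every rule uses 14 moves: M → N → J → D → C → B → H → F → K → O → T → U → V → W → R.
The bound of 6 isn't tight here; checking systematically, no route of length 6 through 13 satisfies every constraint (on a 4-connected grid the length of any start-to-goal walk has the same parity as the Manhattan bound, so only lengths 6, 8, 10, … need checking), so 14 is the minimum.

14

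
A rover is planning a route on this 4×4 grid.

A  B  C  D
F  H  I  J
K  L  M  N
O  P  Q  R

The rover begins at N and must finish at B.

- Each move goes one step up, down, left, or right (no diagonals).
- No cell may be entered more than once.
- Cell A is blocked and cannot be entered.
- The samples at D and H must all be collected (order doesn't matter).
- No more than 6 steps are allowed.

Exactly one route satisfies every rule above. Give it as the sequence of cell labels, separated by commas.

The 6-move cap with required stops at D, H leaves no slack for detours.
Route from N: up 2 to D, left 1 to C, down 1 to I, left 1 to H, up 1 to B — 6 moves in all.
Check: all required cells visited; 6 ≤ 6 moves.

N, J, D, C, I, H, B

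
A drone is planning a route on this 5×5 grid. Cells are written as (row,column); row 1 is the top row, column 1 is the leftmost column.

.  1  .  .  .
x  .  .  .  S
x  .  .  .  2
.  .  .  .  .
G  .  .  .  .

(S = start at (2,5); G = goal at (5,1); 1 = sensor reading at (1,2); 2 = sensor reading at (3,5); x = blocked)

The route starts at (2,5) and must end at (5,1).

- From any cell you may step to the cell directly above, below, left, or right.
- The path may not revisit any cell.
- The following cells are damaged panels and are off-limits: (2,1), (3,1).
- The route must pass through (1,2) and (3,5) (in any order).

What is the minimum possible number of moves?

11

Any route passes through (1,2) and (3,5) in some order between (2,5) and (5,1). Summing Manhattan distances along each leg and taking the cheapest ordering ((2,5) → (3,5) → (1,2) → (5,1)) gives a lower bound of 1 + 5 + 5 = 11 moves.
A route of 11 moves achieves this: (2,5) → (3,5) → (3,4) → (2,4) → (1,4) → (1,3) → (1,2) → (2,2) → (3,2) → (4,2) → (5,2) → (5,1).
Since 11 matches the lower bound, it is optimal.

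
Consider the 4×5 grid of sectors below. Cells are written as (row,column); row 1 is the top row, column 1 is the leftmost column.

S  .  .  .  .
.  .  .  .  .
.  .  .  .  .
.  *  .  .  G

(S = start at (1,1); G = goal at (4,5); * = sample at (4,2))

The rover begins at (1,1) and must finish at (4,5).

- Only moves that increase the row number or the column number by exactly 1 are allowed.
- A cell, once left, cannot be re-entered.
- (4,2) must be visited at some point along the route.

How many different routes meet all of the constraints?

4

A right/down-only route from (1,1) to (4,5) makes exactly 3 down-moves and 4 right-moves in some order.
With no other constraints that would be C(7,3) = 35 routes.
Split at (4,2) and multiply the segment counts: (1,1)→(4,2): 4; (4,2)→(4,5): 1; product = 4.
That gives 4 routes.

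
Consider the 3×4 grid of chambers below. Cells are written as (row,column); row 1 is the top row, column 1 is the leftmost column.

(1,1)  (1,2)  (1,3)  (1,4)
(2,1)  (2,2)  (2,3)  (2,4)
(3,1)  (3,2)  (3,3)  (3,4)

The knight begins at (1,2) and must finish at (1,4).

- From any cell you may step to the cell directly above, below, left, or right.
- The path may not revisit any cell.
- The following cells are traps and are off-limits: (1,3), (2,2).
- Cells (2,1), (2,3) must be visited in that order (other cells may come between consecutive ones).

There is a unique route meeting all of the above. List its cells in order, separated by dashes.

The waypoints must appear in the order (2,1), (2,3), with no cell reused.
Route from (1,2): left to (1,1), 2× down (reaching (3,1)), 2× right (reaching (3,3)), up to (2,3), right to (2,4), up to (1,4) — 8 moves in all.
Check: order respected ((2,1) at step 2, (2,3) at step 6).

(1,2) - (1,1) - (2,1) - (3,1) - (3,2) - (3,3) - (2,3) - (2,4) - (1,4)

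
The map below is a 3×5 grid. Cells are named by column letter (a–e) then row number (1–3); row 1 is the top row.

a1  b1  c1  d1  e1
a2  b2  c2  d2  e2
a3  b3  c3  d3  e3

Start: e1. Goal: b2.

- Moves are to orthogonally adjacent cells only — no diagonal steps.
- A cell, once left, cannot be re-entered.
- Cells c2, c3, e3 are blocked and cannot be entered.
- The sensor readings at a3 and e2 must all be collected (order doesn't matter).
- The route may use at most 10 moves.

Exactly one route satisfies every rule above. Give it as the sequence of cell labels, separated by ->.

The 10-move cap with required stops at a3, e2 leaves no slack for detours.
Route from e1: down to e2, left to d2, up to d1, 3× left (reaching a1), 2× down (reaching a3), right to b3, up to b2 — 10 moves in all.
Check: all required cells visited; 10 ≤ 10 moves.

e1 -> e2 -> d2 -> d1 -> c1 -> b1 -> a1 -> a2 -> a3 -> b3 -> b2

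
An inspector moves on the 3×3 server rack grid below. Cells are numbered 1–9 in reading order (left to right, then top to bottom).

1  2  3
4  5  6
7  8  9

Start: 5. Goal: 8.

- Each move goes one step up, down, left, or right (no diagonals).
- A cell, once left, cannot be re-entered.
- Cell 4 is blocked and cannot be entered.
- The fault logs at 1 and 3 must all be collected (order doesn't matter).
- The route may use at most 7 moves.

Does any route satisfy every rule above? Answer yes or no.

1 must be visited but has only one open neighbour (2), and it is neither the start nor the goal — the route would have to enter and leave through 2, re-entering it.

no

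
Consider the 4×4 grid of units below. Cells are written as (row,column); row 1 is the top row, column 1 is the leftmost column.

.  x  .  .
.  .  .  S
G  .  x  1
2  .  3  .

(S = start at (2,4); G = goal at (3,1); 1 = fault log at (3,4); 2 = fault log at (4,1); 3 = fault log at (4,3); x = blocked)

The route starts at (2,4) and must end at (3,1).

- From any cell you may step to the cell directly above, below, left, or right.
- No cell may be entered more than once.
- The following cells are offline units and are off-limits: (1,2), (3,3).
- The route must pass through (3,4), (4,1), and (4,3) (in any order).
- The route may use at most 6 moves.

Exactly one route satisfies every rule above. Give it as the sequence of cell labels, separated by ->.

(2,4) -> (3,4) -> (4,4) -> (4,3) -> (4,2) -> (4,1) -> (3,1)

Any route must reach (3,4), (4,1), and (4,3) and still end at (3,1) within 6 moves, so the order of the required stops is forced.
Route from (2,4): 2× down (reaching (4,4)), 3× left (reaching (4,1)), up to (3,1) — 6 moves in all.
Check: all required cells visited; 6 ≤ 6 moves.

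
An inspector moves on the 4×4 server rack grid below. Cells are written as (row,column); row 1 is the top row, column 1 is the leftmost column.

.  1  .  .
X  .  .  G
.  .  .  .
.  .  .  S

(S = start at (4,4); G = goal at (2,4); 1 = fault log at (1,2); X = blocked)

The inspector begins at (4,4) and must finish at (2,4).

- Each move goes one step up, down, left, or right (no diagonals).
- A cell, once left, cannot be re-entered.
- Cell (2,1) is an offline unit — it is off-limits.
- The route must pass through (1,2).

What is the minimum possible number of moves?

8

Any route passes through (1,2) somewhere between (4,4) and (2,4). Summing Manhattan distances along the two legs ((4,4) → (1,2) → (2,4)) gives a lower bound of 5 + 3 = 8 moves.
A route of 8 moves achieves this: (4,4) → (3,4) → (3,3) → (2,3) → (2,2) → (1,2) → (1,3) → (1,4) → (2,4).
Since 8 matches the lower bound, it is optimal.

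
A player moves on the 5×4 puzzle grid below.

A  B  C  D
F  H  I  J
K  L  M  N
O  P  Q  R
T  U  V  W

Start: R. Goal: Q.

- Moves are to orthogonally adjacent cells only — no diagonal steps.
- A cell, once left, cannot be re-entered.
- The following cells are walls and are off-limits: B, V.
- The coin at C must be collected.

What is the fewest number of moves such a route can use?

Any route passes through C somewhere between R and Q. Summing Manhattan distances along the two legs (R → C → Q) gives a lower bound of 4 + 3 = 7 moves.
A route of 7 moves achieves this: R → N → J → D → C → I → M → Q.
Since 7 matches the lower bound, it is optimal.

7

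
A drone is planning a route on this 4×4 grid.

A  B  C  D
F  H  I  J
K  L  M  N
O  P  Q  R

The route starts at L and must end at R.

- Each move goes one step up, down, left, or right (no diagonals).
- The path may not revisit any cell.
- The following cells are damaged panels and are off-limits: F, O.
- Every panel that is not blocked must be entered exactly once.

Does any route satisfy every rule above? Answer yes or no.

no

Cell A has only one open neighbour but is neither the start nor the goal, so a Hamiltonian route would have to both enter and leave it through the same neighbour — impossible without revisiting.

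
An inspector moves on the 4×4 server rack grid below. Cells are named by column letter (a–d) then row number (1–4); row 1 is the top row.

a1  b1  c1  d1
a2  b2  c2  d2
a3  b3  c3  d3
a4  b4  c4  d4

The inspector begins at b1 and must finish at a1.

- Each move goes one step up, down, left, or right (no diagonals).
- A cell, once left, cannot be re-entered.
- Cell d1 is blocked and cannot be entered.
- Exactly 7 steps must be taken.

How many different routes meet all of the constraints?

5

Need simple routes of exactly 7 moves from b1 to a1 (Manhattan distance 1, so 3 moves are spent on a detour and 3 undoing it).
Enumerating: b1 b2 b3 b4 a4 a3 a2 a1 | b1 b2 c2 c3 b3 a3 a2 a1 | b1 c1 c2 c3 b3 b2 a2 a1 | b1 c1 c2 c3 b3 a3 a2 a1 | b1 c1 c2 b2 b3 a3 a2 a1.
That gives 5 routes.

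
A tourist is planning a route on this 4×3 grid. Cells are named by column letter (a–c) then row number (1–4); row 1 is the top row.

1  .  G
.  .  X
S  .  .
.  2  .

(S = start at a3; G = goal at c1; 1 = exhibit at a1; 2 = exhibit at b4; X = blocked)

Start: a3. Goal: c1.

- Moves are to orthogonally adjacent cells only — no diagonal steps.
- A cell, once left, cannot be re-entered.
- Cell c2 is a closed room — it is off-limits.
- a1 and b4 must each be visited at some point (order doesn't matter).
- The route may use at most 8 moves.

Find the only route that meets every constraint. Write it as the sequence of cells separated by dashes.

Any route must reach a1 and b4 and still end at c1 within 8 moves, so the order of the required stops is forced.
Route from a3: down to a4, right to b4, 2× up (reaching b2), left to a2, up to a1, 2× right (reaching c1) — 8 moves in all.
Check: all required cells visited; 8 ≤ 8 moves.

a3 - a4 - b4 - b3 - b2 - a2 - a1 - b1 - c1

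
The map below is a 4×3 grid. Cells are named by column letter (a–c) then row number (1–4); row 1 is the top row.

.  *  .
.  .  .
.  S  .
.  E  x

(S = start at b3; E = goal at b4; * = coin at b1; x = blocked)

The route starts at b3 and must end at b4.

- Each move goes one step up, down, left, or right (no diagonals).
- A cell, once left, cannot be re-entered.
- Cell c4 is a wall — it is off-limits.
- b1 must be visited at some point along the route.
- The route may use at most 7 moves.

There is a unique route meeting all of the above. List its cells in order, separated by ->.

b3 -> b2 -> b1 -> a1 -> a2 -> a3 -> a4 -> b4

The budget equals the shortest possible length, so every move has to be on a shortest route through the required cells.
Route from b3: 2× up (reaching b1), left to a1, 3× down (reaching a4), right to b4 — 7 moves in all.
Check: all required cells visited; 7 ≤ 7 moves.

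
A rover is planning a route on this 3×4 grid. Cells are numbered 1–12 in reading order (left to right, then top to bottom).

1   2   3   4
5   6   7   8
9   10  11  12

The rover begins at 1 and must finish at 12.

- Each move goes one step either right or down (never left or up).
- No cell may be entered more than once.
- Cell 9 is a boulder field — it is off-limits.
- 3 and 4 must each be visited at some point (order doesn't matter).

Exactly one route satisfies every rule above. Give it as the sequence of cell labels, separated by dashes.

1 - 2 - 3 - 4 - 8 - 12

Moves only go right or down, so the column and row indices never decrease.
Route from 1: right 3 to 4, down 2 to 12 — 5 moves in all.
Check: all required cells visited.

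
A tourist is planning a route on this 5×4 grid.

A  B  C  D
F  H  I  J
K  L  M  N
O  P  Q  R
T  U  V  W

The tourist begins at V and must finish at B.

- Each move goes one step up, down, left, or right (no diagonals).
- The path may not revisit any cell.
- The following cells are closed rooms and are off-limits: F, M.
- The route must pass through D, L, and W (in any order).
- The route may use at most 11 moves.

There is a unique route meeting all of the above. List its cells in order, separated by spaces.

V W R Q P L H I J D C B

The 11-move cap with required stops at D, L, W leaves no slack for detours.
Route from V: right 1 to W, up 1 to R, left 2 to P, up 2 to H, right 2 to J, up 1 to D, left 2 to B — 11 moves in all.
Check: all required cells visited; 11 ≤ 11 moves.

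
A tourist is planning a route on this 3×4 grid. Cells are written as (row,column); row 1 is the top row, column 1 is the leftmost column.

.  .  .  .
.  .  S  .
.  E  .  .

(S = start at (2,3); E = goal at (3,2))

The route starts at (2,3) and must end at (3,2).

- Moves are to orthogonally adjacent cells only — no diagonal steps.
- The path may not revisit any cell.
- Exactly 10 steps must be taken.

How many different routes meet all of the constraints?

4

Need simple routes of exactly 10 moves from (2,3) to (3,2) (Manhattan distance 2, so 4 moves are spent on a detour and 4 undoing it).
Enumerating: (2,3) (3,3) (3,4) (2,4) (1,4) (1,3) (1,2) (2,2) (2,1) (3,1) (3,2) | (2,3) (3,3) (3,4) (2,4) (1,4) (1,3) (1,2) (1,1) (2,1) (3,1) (3,2) | (2,3) (3,3) (3,4) (2,4) (1,4) (1,3) (1,2) (1,1) (2,1) (2,2) (3,2) | (2,3) (2,2) (2,1) (1,1) (1,2) (1,3) (1,4) (2,4) (3,4) (3,3) (3,2).
That gives 4 routes.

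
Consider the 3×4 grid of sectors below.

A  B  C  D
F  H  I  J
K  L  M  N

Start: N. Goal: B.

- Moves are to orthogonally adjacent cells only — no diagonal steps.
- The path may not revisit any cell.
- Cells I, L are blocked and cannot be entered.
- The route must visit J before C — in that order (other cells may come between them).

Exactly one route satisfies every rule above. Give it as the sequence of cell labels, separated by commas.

The waypoints must appear in the order J, C, with no cell reused.
Route from N: 2× up (reaching D), 2× left (reaching B) — 4 moves in all.
Check: order respected (J at step 1, C at step 3).

N, J, D, C, B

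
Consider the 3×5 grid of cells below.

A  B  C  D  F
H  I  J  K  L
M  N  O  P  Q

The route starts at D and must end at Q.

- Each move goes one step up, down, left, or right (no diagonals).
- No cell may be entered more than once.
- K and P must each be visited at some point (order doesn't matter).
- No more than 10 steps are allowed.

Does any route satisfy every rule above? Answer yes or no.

One route that works: D → K → P → Q.

yes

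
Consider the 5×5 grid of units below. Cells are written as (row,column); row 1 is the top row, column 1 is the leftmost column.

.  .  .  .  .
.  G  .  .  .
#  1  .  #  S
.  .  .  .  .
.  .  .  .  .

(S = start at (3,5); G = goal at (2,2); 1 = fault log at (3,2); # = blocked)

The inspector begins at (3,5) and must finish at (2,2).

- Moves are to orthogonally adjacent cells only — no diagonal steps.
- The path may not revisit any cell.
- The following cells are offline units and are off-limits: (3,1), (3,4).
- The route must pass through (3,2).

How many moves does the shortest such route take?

Any route passes through (3,2) somewhere between (3,5) and (2,2). Summing Manhattan distances along the two legs ((3,5) → (3,2) → (2,2)) gives a lower bound of 3 + 1 = 4 moves.
That bound ignores the blocked cells. Measuring each leg by the fewest moves that actually steer around them ((3,5)→(3,2): 5; (3,2)→(2,2): 1) raises the lower bound to 6.
A route of 6 moves exists: (3,5) → (2,5) → (2,4) → (2,3) → (3,3) → (3,2) → (2,2).
Since 6 matches that lower bound, it is optimal.

6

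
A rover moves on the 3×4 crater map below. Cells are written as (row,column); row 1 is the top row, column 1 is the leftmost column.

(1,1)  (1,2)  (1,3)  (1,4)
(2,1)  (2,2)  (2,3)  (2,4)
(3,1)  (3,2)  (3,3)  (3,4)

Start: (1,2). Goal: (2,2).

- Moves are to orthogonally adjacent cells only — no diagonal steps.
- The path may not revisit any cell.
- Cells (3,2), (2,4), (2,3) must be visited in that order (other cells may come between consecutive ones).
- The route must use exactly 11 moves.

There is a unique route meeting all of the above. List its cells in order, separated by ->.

(1,2) -> (1,1) -> (2,1) -> (3,1) -> (3,2) -> (3,3) -> (3,4) -> (2,4) -> (1,4) -> (1,3) -> (2,3) -> (2,2)

The waypoints must appear in the order (3,2), (2,4), (2,3), with no cell reused.
Route from (1,2): left 1 to (1,1), down 2 to (3,1), right 3 to (3,4), up 2 to (1,4), left 1 to (1,3), down 1 to (2,3), left 1 to (2,2) — 11 moves in all.
Check: order respected ((3,2) at step 4, (2,4) at step 7, (2,3) at step 10); 11 moves as required.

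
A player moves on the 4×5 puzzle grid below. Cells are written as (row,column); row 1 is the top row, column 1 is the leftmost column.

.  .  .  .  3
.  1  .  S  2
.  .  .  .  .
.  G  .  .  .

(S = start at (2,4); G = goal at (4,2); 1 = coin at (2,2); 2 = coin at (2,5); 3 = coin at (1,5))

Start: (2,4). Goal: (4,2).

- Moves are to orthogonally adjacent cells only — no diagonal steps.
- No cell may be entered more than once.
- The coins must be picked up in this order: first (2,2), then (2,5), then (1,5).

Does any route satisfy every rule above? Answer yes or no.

yes

One route that works: (2,4) → (2,3) → (2,2) → (3,2) → (3,3) → (3,4) → (3,5) → (2,5) → (1,5) → (1,4) → (1,3) → (1,2) → (1,1) → (2,1) → (3,1) → (4,1) → (4,2).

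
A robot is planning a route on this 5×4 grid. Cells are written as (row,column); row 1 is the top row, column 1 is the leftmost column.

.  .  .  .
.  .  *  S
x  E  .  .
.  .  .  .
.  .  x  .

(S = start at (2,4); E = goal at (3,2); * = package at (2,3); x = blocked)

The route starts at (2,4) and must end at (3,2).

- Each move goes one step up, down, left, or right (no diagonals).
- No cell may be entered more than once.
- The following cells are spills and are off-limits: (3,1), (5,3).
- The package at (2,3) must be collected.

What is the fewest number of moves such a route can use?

3

Any route passes through (2,3) somewhere between (2,4) and (3,2). Summing Manhattan distances along the two legs ((2,4) → (2,3) → (3,2)) gives a lower bound of 1 + 2 = 3 moves.
A route of 3 moves achieves this: (2,4) → (2,3) → (3,3) → (3,2).
Since 3 matches the lower bound, it is optimal.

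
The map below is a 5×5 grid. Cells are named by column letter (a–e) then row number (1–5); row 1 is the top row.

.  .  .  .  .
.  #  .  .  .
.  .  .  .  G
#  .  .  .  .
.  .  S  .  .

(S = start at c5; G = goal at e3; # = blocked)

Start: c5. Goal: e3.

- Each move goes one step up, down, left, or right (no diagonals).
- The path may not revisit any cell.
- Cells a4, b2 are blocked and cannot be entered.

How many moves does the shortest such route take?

4

The Manhattan distance from c5 to e3 is |5−3| + |3−5| = 4, so at least 4 moves are needed.
A route of 4 moves achieves this: c5 → c4 → c3 → d3 → e3.
Since 4 matches the lower bound, it is optimal.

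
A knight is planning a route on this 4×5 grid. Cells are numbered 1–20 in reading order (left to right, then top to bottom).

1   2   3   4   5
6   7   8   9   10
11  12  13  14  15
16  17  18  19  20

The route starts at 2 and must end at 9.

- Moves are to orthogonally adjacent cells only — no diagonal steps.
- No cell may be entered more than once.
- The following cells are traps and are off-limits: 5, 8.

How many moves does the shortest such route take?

The Manhattan distance from 2 to 9 is |1−2| + |2−4| = 3, so at least 3 moves are needed.
A route of 3 moves achieves this: 2 → 3 → 4 → 9.
Since 3 matches the lower bound, it is optimal.

3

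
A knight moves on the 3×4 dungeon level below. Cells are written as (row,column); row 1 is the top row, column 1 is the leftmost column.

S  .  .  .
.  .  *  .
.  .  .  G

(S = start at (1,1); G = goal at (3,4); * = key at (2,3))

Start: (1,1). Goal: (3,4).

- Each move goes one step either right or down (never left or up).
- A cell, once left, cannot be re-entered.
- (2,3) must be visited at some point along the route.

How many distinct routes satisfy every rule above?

6

A right/down-only route from (1,1) to (3,4) makes exactly 2 down-moves and 3 right-moves in some order.
With no other constraints that would be C(5,2) = 10 routes.
Split at (2,3) and multiply the segment counts: (1,1)→(2,3): 3; (2,3)→(3,4): 2; product = 6.
That gives 6 routes.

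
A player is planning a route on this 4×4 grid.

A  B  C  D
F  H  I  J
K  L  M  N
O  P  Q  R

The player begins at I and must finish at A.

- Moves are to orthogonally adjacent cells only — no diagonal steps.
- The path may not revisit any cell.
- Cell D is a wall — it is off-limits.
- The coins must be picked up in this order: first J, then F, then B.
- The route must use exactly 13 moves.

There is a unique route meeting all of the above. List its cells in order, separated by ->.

The waypoints must appear in the order J, F, B, with no cell reused.
Route from I: right 1 to J, down 2 to R, left 1 to Q, up 1 to M, left 1 to L, down 1 to P, left 1 to O, up 2 to F, right 1 to H, up 1 to B, left 1 to A — 13 moves in all.
Check: order respected (J at step 1, F at step 10, B at step 12); 13 moves as required.

I -> J -> N -> R -> Q -> M -> L -> P -> O -> K -> F -> H -> B -> A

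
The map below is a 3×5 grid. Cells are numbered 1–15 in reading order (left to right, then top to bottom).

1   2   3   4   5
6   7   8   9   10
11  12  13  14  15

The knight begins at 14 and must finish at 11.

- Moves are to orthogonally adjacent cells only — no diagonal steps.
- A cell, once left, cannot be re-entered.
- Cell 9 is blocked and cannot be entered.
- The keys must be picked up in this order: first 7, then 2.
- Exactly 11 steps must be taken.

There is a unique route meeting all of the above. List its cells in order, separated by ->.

The waypoints must appear in the order 7, 2, with no cell reused.
Route from 14: right 1 to 15, up 2 to 5, left 2 to 3, down 1 to 8, left 1 to 7, up 1 to 2, left 1 to 1, down 2 to 11 — 11 moves in all.
Check: order respected (7 at step 7, 2 at step 8); 11 moves as required.

14 -> 15 -> 10 -> 5 -> 4 -> 3 -> 8 -> 7 -> 2 -> 1 -> 6 -> 11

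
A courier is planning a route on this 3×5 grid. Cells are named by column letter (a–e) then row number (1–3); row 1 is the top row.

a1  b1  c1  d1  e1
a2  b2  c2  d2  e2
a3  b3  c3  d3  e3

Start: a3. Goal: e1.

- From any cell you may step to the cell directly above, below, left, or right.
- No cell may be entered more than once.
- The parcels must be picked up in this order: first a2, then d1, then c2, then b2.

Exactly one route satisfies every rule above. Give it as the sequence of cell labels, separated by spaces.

The waypoints must appear in the order a2, d1, c2, b2, with no cell reused.
Route from a3: up 2 to a1, right 3 to d1, down 1 to d2, left 2 to b2, down 1 to b3, right 3 to e3, up 2 to e1 — 14 moves in all.
Check: order respected (a2 at step 1, d1 at step 5, c2 at step 7, b2 at step 8).

a3 a2 a1 b1 c1 d1 d2 c2 b2 b3 c3 d3 e3 e2 e1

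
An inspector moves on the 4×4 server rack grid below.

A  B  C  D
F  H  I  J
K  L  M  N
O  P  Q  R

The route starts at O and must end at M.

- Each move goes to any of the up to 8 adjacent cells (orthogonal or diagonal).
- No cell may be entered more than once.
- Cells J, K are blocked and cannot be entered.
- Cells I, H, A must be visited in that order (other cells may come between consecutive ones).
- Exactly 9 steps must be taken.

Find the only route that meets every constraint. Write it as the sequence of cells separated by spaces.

The waypoints must appear in the order I, H, A, with no cell reused.
Route from O: 2× right (reaching Q), up-right to N, up-left to I, left to H, up-left to A, down to F, down-right to L, right to M — 9 moves in all.
Check: order respected (I at step 4, H at step 5, A at step 6); 9 moves as required.

O P Q N I H A F L M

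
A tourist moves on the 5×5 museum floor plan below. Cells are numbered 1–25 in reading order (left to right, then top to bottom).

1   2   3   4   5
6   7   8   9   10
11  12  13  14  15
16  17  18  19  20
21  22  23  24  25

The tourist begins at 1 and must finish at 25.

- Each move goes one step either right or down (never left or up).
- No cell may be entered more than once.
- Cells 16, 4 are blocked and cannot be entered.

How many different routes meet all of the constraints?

60

A right/down-only route from 1 to 25 makes exactly 4 down-moves and 4 right-moves in some order.
With no other constraints that would be C(8,4) = 70 routes.
Subtract routes through each blocked cell (inclusion–exclusion for overlaps): − through 4: 5 − through 16: 5 → 60.
That gives 60 routes.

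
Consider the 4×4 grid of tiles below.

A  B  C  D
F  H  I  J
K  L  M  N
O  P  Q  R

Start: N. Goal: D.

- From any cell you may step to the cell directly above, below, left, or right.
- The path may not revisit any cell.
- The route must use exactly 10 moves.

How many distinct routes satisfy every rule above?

Need simple routes of exactly 10 moves from N to D (Manhattan distance 2, so 4 moves are spent on a detour and 4 undoing it).
Branch systematically from the start, pruning whenever the remaining move budget drops below the Manhattan distance to D or differs from it in parity. Grouping the completions by first move — via J: 5; via R: 23; via M: 23 — and summing: 5 + 23 + 23 = 51.
That gives 51 routes.

51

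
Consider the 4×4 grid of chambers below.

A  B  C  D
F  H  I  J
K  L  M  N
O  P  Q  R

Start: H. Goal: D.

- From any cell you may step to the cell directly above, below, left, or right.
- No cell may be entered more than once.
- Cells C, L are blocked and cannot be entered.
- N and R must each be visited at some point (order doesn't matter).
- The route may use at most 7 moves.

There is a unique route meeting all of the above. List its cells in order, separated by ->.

The budget equals the shortest possible length, so every move has to be on a shortest route through the required cells.
Route from H: right to I, 2× down (reaching Q), right to R, 3× up (reaching D) — 7 moves in all.
Check: all required cells visited; 7 ≤ 7 moves.

H -> I -> M -> Q -> R -> N -> J -> D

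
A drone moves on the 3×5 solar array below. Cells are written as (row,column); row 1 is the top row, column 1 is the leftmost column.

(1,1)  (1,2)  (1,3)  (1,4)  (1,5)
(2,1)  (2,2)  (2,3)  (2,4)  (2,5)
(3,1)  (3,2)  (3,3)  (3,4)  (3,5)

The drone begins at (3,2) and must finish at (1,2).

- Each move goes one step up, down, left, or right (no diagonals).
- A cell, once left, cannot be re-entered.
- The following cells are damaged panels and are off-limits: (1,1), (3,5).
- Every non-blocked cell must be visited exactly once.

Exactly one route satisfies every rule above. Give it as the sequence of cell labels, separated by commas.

(3,2), (3,1), (2,1), (2,2), (2,3), (3,3), (3,4), (2,4), (2,5), (1,5), (1,4), (1,3), (1,2)

Need to visit all 13 open cells exactly once, starting at (3,2) and ending at (1,2).
Cell (3,4) has only two open neighbours ((2,4) and (3,3)), so the path must pass straight through it: one of those is the cell it's entered from and the other is where it exits.
Route from (3,2): left to (3,1), up to (2,1), 2× right (reaching (2,3)), down to (3,3), right to (3,4), up to (2,4), right to (2,5), up to (1,5), 3× left (reaching (1,2)) — 12 moves in all.
Check: all 13 open cells covered.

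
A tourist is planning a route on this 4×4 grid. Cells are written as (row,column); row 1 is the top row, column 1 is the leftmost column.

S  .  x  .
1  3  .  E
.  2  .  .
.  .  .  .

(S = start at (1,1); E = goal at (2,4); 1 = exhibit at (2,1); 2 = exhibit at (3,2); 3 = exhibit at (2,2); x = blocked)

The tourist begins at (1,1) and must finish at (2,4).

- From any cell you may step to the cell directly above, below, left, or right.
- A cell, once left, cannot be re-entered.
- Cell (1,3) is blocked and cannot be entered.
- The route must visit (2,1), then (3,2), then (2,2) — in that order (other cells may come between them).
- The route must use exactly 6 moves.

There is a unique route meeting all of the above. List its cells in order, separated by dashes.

(1,1) - (2,1) - (3,1) - (3,2) - (2,2) - (2,3) - (2,4)

The waypoints must appear in the order (2,1), (3,2), (2,2), with no cell reused.
Route from (1,1): down 2 to (3,1), right 1 to (3,2), up 1 to (2,2), right 2 to (2,4) — 6 moves in all.
Check: order respected (1 at step 1, 2 at step 3, 3 at step 4); 6 moves as required.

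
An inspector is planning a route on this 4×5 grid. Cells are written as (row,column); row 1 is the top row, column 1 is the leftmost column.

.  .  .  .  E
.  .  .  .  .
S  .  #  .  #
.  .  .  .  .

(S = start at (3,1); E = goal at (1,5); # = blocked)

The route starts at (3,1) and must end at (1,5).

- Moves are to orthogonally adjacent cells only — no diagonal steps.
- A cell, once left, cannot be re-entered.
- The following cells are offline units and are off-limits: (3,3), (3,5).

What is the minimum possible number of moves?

The Manhattan distance from (3,1) to (1,5) is |3−1| + |1−5| = 6, so at least 6 moves are needed.
A route of 6 moves achieves this: (3,1) → (2,1) → (1,1) → (1,2) → (1,3) → (1,4) → (1,5).
Since 6 matches the lower bound, it is optimal.

6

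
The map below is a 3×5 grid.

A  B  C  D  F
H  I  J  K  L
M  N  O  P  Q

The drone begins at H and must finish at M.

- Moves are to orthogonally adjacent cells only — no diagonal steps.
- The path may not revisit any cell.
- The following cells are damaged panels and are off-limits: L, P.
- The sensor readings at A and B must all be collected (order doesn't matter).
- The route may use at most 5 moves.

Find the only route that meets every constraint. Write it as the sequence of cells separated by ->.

Any route must reach A and B and still end at M within 5 moves, so the order of the required stops is forced.
Route from H: up to A, right to B, 2× down (reaching N), left to M — 5 moves in all.
Check: all required cells visited; 5 ≤ 5 moves.

H -> A -> B -> I -> N -> M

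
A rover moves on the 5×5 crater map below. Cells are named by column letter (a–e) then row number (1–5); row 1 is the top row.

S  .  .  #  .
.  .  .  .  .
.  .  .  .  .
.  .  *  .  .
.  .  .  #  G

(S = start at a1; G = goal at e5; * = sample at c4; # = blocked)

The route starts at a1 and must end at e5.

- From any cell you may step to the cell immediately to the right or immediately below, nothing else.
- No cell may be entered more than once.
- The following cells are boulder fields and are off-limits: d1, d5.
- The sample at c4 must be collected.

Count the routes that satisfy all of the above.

A right/down-only route from a1 to e5 makes exactly 4 down-moves and 4 right-moves in some order.
With no other constraints that would be C(8,4) = 70 routes.
Split at c4 and multiply the segment counts (each segment already excludes blocked cells): a1→c4: 10; c4→e5: 1; product = 10.
That gives 10 routes.

10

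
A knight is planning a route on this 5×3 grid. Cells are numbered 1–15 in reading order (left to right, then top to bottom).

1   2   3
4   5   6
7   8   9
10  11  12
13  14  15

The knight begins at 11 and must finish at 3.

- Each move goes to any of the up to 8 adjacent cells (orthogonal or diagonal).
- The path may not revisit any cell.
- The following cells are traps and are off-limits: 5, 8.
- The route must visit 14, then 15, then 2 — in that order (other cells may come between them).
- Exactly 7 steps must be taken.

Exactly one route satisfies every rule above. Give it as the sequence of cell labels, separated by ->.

The waypoints must appear in the order 14, 15, 2, with no cell reused.
Route from 11: down 1 to 14, right 1 to 15, up 3 to 6, up-left 1 to 2, right 1 to 3 — 7 moves in all.
Check: order respected (14 at step 1, 15 at step 2, 2 at step 6); 7 moves as required.

11 -> 14 -> 15 -> 12 -> 9 -> 6 -> 2 -> 3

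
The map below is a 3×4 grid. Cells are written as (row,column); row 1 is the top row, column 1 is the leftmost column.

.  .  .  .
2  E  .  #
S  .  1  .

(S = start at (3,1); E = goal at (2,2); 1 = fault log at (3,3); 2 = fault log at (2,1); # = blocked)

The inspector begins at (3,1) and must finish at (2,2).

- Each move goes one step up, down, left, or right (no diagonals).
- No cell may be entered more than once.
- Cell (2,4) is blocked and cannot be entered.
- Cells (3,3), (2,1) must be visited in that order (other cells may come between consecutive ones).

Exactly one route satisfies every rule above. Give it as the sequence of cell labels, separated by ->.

(3,1) -> (3,2) -> (3,3) -> (2,3) -> (1,3) -> (1,2) -> (1,1) -> (2,1) -> (2,2)

The waypoints must appear in the order (3,3), (2,1), with no cell reused.
Route from (3,1): 2× right (reaching (3,3)), 2× up (reaching (1,3)), 2× left (reaching (1,1)), down to (2,1), right to (2,2) — 8 moves in all.
Check: order respected (1 at step 2, 2 at step 7).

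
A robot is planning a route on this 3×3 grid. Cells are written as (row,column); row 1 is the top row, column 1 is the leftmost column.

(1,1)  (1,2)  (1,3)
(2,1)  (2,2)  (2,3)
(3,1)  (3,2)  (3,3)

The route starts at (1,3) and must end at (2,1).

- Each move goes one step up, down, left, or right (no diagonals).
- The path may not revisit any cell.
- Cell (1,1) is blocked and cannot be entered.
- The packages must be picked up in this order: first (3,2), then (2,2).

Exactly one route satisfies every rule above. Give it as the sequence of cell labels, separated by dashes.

(1,3) - (2,3) - (3,3) - (3,2) - (2,2) - (2,1)

The waypoints must appear in the order (3,2), (2,2), with no cell reused.
Route from (1,3): 2× down (reaching (3,3)), left to (3,2), up to (2,2), left to (2,1) — 5 moves in all.
Check: order respected ((3,2) at step 3, (2,2) at step 4).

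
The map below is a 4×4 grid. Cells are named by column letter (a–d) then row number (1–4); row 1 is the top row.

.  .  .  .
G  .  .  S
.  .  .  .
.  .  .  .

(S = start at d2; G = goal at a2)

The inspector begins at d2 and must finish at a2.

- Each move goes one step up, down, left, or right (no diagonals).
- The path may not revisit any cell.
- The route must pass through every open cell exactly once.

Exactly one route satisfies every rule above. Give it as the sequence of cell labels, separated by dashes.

Need to visit all 16 open cells exactly once, starting at d2 and ending at a2.
Route from d2: up to d1, left to c1, 2× down (reaching c3), right to d3, down to d4, 3× left (reaching a4), up to a3, right to b3, 2× up (reaching b1), left to a1, down to a2 — 15 moves in all.
Check: all 16 open cells covered.

d2 - d1 - c1 - c2 - c3 - d3 - d4 - c4 - b4 - a4 - a3 - b3 - b2 - b1 - a1 - a2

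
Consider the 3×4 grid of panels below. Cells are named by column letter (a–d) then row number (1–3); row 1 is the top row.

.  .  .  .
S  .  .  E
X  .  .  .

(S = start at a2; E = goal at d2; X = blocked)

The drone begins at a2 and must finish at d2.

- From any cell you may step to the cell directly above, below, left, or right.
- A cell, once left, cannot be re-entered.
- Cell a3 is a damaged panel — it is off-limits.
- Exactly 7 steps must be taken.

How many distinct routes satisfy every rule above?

7

Need simple routes of exactly 7 moves from a2 to d2 (Manhattan distance 3, so 2 moves are spent on a detour and 2 undoing it).
Enumerating: a2 a1 b1 b2 b3 c3 c2 d2 | a2 a1 b1 b2 b3 c3 d3 d2 | a2 a1 b1 b2 c2 c1 d1 d2 | a2 a1 b1 b2 c2 c3 d3 d2 | a2 a1 b1 c1 c2 c3 d3 d2 | a2 b2 b1 c1 c2 c3 d3 d2 | a2 b2 b3 c3 c2 c1 d1 d2.
That gives 7 routes.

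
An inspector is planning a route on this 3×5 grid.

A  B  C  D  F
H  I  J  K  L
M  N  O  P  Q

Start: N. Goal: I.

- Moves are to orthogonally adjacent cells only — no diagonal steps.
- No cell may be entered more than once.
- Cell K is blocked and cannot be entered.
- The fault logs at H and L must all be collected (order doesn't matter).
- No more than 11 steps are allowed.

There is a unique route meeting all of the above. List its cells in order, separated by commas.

Any route must reach H and L and still end at I within 11 moves, so the order of the required stops is forced.
Route from N: right 3 to Q, up 2 to F, left 4 to A, down 1 to H, right 1 to I — 11 moves in all.
Check: all required cells visited; 11 ≤ 11 moves.

N, O, P, Q, L, F, D, C, B, A, H, I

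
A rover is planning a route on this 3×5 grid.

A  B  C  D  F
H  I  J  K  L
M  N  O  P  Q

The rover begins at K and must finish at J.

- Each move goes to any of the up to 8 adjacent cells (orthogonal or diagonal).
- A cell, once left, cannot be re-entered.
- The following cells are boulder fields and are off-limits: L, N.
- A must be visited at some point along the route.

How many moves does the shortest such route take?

Any route passes through A somewhere between K and J. Summing Chebyshev distances along the two legs (K → A → J) gives a lower bound of 3 + 2 = 5 moves.
A route of 5 moves achieves this: K → C → B → A → I → J.
Since 5 matches the lower bound, it is optimal.

5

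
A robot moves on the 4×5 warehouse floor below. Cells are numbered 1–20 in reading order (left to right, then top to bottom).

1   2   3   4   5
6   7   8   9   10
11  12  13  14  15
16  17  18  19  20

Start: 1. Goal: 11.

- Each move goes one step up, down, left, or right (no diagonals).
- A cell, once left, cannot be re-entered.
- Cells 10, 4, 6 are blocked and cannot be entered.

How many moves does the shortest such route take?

4

The Manhattan distance from 1 to 11 is |1−3| + |1−1| = 2, so at least 2 moves are needed.
That bound ignores the blocked cells. Measuring each leg by the fewest moves that actually steer around them (1→11: 4) raises the lower bound to 4.
A route of 4 moves exists: 1 → 2 → 7 → 12 → 11.
Since 4 matches that lower bound, it is optimal.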